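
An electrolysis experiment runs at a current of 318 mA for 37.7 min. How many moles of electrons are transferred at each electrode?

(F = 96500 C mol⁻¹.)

0.00745 mol

Q = I·t = 0.3180 A × 2262.0 s = 719.3 C.
n(e⁻) = Q/F = 719.3 / 96500 = 0.00745 mol.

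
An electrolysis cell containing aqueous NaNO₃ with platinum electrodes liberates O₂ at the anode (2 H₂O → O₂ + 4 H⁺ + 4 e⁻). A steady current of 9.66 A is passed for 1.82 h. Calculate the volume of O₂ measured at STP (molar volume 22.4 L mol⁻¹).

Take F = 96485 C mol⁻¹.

Q = I·t = 9.660 A × 6552.0 s = 63290 C.
n(e⁻) = Q/F = 63290 / 96485 = 0.6560 mol.
4 electrons are transferred per O₂ molecule, so n(O₂) = 0.6560 / 4 = 0.1640 mol.
V = n × V_m = 0.1640 × 22.4 = 3.67 L.

3.67 L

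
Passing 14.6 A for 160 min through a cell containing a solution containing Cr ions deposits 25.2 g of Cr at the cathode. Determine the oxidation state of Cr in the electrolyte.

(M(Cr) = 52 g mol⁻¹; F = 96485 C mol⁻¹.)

Q = I·t = 14.60 A × 9600.0 s = 140200 C, so n(e⁻) = 140200/96485 = 1.453 mol.
n(Cr) deposited = 25.2 / 52 = 0.4846 mol.
Electrons per atom = n(e⁻)/n(Cr) = 1.453 / 0.4846 = 3.00 ≈ 3, so the ion is Cr³⁺.

+3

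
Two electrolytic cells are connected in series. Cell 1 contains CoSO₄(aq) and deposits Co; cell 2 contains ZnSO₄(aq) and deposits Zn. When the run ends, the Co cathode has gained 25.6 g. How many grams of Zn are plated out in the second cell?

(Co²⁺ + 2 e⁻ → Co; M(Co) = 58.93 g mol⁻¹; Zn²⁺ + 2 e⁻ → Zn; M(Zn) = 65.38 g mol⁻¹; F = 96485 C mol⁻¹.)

n(Co) = 25.6 / 58.93 = 0.4344 mol.
Since Co²⁺ + 2 e⁻ → Co, n(e⁻) passed = 2 × 0.4344 = 0.8688 mol.
Cells in series carry the same charge, so the same 0.8688 mol of electrons passes through cell 2.
Zn²⁺ + 2 e⁻ → Zn, so n(Zn) = 0.8688 / 2 = 0.4344 mol.
m(Zn) = 0.4344 × 65.38 = 28.4 g.

28.4 g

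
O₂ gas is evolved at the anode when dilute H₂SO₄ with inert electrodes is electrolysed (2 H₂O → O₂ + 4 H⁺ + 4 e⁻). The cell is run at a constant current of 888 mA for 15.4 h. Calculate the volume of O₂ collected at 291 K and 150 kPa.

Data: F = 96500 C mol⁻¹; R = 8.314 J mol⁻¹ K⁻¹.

Q = I·t = 0.8880 A × 55440 s = 49230 C.
n(e⁻) = Q/F = 49230 / 96500 = 0.5102 mol.
4 electrons are transferred per O₂ molecule, so n(O₂) = 0.5102 / 4 = 0.1275 mol.
V = nRT/P = (0.1275 × 8.314 × 291) / (150 × 10³ Pa) = 0.00206 m³ = 2.06 L.

2.06 L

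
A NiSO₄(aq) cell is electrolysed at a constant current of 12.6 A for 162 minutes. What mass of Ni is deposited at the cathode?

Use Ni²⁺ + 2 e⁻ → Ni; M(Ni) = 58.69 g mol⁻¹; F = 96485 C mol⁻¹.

Q = I·t = 12.60 A × 9720.0 s = 122500 C.
n(e⁻) = Q/F = 122500 / 96485 = 1.269 mol.
Ni²⁺ + 2 e⁻ → Ni, so n(Ni) = n(e⁻)/2 = 0.6347 mol.
m = n·M = 0.6347 × 58.69 = 37.2 g.

37.2 g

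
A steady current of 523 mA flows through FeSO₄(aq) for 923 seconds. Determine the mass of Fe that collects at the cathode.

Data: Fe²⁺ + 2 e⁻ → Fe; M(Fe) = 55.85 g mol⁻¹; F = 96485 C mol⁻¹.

0.140 g

Q = I·t = 0.5230 A × 923.00 s = 482.7 C.
n(e⁻) = Q/F = 482.7 / 96485 = 0.005003 mol.
Fe²⁺ + 2 e⁻ → Fe, so n(Fe) = n(e⁻)/2 = 0.002502 mol.
m = n·M = 0.002502 × 55.85 = 0.140 g.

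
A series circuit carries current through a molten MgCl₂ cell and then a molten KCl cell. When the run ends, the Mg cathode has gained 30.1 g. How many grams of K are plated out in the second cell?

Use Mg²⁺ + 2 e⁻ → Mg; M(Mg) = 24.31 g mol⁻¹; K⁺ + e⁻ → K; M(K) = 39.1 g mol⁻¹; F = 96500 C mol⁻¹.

n(Mg) = 30.1 / 24.31 = 1.238 mol.
Since Mg²⁺ + 2 e⁻ → Mg, n(e⁻) passed = 2 × 1.238 = 2.476 mol.
Cells in series carry the same charge, so the same 2.476 mol of electrons passes through cell 2.
K⁺ + e⁻ → K, so n(K) = 2.476 / 1 = 2.476 mol.
m(K) = 2.476 × 39.1 = 96.8 g.

96.8 g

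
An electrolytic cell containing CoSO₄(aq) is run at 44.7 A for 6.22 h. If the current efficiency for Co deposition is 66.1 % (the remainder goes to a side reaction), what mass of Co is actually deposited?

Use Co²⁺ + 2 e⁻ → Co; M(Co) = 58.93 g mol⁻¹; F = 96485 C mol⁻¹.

Q = I·t = 44.70 × 22392 = 1001000 C.
n(e⁻) = 1001000/96485 = 10.37 mol; theoretically n(Co) = 10.37/2 = 5.187 mol, m_theo = 305.7 g.
At 66.1 % efficiency, m_actual = 0.661 × 305.7 = 202 g.

202 g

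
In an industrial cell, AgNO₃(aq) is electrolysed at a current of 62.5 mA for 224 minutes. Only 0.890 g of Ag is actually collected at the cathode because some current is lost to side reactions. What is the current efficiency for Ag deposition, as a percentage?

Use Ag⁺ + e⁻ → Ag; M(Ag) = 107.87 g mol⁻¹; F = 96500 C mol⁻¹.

Q = I·t = 0.06250 × 13440 = 840.0 C; n(e⁻) = 840.0/96500 = 0.008705 mol.
Theoretical n(Ag) = n(e⁻)/1 = 0.008705 mol, i.e. m_theo = 0.008705 × 107.87 = 0.9390 g.
Efficiency = m_actual / m_theo = 0.890 / 0.9390 = 94.8 %.

94.8 %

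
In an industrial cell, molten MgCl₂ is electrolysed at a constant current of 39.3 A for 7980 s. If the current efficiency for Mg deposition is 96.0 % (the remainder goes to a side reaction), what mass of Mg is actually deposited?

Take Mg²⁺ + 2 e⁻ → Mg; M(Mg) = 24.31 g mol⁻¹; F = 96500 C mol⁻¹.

37.9 g

Q = I·t = 39.30 × 7980.0 = 313600 C.
n(e⁻) = 313600/96500 = 3.250 mol; theoretically n(Mg) = 3.250/2 = 1.625 mol, m_theo = 39.50 g.
At 96.0 % efficiency, m_actual = 0.960 × 39.50 = 37.9 g.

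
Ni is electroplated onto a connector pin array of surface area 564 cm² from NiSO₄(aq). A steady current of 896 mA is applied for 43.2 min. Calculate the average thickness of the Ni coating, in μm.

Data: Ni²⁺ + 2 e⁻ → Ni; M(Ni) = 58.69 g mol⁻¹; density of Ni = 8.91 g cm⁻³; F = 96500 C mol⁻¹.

Q = I·t = 0.8960 × 2592.0 = 2322 C; n(e⁻) = 0.02407 mol.
n(Ni) = n(e⁻)/2 = 0.01203 mol, so m = 0.01203 × 58.69 = 0.7062 g.
Volume = m/ρ = 0.7062 / 8.91 = 0.07926 cm³.
Thickness = V/A = 0.07926 / 564 = 1.41 × 10⁻⁴ cm = 1.41 μm.

1.41 μm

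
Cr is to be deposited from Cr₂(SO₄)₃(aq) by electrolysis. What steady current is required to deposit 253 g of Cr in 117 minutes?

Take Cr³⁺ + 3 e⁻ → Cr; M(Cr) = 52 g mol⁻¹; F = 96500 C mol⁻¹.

201 A

n(Cr) = 253 / 52 = 4.865 mol.
n(e⁻) = 3 × 4.865 = 14.60 mol.
Q = n(e⁻)·F = 14.60 × 96500 = 1409000 C.
I = Q/t = 1409000 / 7020.0 s = 201 A.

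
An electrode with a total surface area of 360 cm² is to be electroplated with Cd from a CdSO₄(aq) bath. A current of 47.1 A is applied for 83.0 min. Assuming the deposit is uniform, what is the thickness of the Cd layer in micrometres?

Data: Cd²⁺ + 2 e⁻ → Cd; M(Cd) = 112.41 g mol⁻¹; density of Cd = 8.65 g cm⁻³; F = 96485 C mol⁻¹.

Q = I·t = 47.10 × 4980.0 = 234600 C; n(e⁻) = 2.431 mol.
n(Cd) = n(e⁻)/2 = 1.216 mol, so m = 1.216 × 112.41 = 136.6 g.
Volume = m/ρ = 136.6 / 8.65 = 15.80 cm³.
Thickness = V/A = 15.80 / 360 = 0.0439 cm = 439 μm.

439 μm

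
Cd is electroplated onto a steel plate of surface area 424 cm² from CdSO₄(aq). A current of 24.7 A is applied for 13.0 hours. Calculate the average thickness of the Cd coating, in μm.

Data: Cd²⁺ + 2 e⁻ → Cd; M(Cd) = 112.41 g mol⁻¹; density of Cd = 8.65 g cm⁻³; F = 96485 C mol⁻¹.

1840 μm

Q = I·t = 24.70 × 46800 = 1156000 C; n(e⁻) = 11.98 mol.
n(Cd) = n(e⁻)/2 = 5.990 mol, so m = 5.990 × 112.41 = 673.4 g.
Volume = m/ρ = 673.4 / 8.65 = 77.85 cm³.
Thickness = V/A = 77.85 / 424 = 0.184 cm = 1840 μm.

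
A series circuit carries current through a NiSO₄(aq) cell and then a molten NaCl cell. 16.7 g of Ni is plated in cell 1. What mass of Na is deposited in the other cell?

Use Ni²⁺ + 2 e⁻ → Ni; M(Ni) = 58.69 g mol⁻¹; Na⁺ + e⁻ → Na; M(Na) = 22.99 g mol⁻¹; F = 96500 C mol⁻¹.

13.1 g

n(Ni) = 16.7 / 58.69 = 0.2845 mol.
Since Ni²⁺ + 2 e⁻ → Ni, n(e⁻) passed = 2 × 0.2845 = 0.5691 mol.
Cells in series carry the same charge, so the same 0.5691 mol of electrons passes through cell 2.
Na⁺ + e⁻ → Na, so n(Na) = 0.5691 / 1 = 0.5691 mol.
m(Na) = 0.5691 × 22.99 = 13.1 g.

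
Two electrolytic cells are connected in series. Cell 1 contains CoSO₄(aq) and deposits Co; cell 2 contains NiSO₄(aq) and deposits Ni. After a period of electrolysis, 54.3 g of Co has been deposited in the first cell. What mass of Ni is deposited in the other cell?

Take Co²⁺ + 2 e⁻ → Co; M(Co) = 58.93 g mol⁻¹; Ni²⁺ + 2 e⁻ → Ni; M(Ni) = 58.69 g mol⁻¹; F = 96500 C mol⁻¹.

54.1 g

n(Co) = 54.3 / 58.93 = 0.9214 mol.
Since Co²⁺ + 2 e⁻ → Co, n(e⁻) passed = 2 × 0.9214 = 1.843 mol.
Cells in series carry the same charge, so the same 1.843 mol of electrons passes through cell 2.
Ni²⁺ + 2 e⁻ → Ni, so n(Ni) = 1.843 / 2 = 0.9214 mol.
m(Ni) = 0.9214 × 58.69 = 54.1 g.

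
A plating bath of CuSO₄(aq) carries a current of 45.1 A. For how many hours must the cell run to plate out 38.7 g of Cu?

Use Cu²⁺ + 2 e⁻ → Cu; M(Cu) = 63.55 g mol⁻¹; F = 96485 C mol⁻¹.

n(Cu) = m/M = 38.7 / 63.55 = 0.6090 mol.
Each Cu atom requires 2 electrons, so n(e⁻) = 2 × 0.6090 = 1.218 mol.
Q = n(e⁻)·F = 1.218 × 96485 = 117500 C.
t = Q/I = 117500 / 45.10 A = 2606 s = 0.724 h.

0.724 h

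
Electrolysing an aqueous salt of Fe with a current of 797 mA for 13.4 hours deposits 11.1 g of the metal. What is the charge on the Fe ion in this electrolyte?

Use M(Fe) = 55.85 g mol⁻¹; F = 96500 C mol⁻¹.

+2

Q = I·t = 0.7970 A × 48240 s = 38450 C, so n(e⁻) = 38450/96500 = 0.3984 mol.
n(Fe) deposited = 11.1 / 55.85 = 0.1987 mol.
Electrons per atom = n(e⁻)/n(Fe) = 0.3984 / 0.1987 = 2.00 ≈ 2, so the ion is Fe²⁺.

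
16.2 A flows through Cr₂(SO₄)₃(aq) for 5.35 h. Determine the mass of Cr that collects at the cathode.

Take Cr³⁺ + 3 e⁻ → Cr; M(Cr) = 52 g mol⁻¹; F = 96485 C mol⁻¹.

Q = I·t = 16.20 A × 19260 s = 312000 C.
n(e⁻) = Q/F = 312000 / 96485 = 3.234 mol.
Cr³⁺ + 3 e⁻ → Cr, so n(Cr) = n(e⁻)/3 = 1.078 mol.
m = n·M = 1.078 × 52 = 56.1 g.

56.1 g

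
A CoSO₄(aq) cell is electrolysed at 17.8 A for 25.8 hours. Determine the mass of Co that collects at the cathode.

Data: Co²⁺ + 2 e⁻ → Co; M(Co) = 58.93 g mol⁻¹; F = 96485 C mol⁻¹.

505 g

Q = I·t = 17.80 A × 92880 s = 1653000 C.
n(e⁻) = Q/F = 1653000 / 96485 = 17.13 mol.
Co²⁺ + 2 e⁻ → Co, so n(Co) = n(e⁻)/2 = 8.567 mol.
m = n·M = 8.567 × 58.93 = 505 g.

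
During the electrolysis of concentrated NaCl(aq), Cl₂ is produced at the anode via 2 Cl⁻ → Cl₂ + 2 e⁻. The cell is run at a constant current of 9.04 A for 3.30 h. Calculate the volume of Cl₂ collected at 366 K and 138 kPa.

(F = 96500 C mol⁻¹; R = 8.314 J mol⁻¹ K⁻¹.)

Q = I·t = 9.040 A × 11880 s = 107400 C.
n(e⁻) = Q/F = 107400 / 96500 = 1.113 mol.
2 electrons are transferred per Cl₂ molecule, so n(Cl₂) = 1.113 / 2 = 0.5565 mol.
V = nRT/P = (0.5565 × 8.314 × 366) / (138 × 10³ Pa) = 0.0123 m³ = 12.3 L.

12.3 L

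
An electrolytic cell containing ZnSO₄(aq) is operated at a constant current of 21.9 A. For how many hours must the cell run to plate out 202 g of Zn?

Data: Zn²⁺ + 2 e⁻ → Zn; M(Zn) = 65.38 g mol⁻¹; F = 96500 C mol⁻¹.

7.56 h

n(Zn) = m/M = 202 / 65.38 = 3.090 mol.
Each Zn atom requires 2 electrons, so n(e⁻) = 2 × 3.090 = 6.179 mol.
Q = n(e⁻)·F = 6.179 × 96500 = 596300 C.
t = Q/I = 596300 / 21.90 A = 27230 s = 7.56 h.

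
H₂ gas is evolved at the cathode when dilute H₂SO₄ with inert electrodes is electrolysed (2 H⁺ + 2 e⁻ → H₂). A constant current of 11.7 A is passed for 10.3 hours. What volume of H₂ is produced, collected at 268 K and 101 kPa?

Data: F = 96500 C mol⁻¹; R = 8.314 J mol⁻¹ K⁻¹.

Q = I·t = 11.70 A × 37080 s = 433800 C.
n(e⁻) = Q/F = 433800 / 96500 = 4.496 mol.
2 electrons are transferred per H₂ molecule, so n(H₂) = 4.496 / 2 = 2.248 mol.
V = nRT/P = (2.248 × 8.314 × 268) / (101 × 10³ Pa) = 0.0496 m³ = 49.6 L.

49.6 L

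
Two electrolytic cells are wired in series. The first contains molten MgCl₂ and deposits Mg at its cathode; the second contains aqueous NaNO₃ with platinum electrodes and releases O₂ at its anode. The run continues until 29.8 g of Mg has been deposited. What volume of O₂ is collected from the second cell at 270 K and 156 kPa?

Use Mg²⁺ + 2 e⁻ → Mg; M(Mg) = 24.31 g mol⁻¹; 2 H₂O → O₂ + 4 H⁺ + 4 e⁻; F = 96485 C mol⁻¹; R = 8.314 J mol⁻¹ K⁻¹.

8.82 L

n(Mg) = 29.8 / 24.31 = 1.226 mol, so n(e⁻) = 2 × 1.226 = 2.452 mol.
The cells are in series, so the same 2.452 mol of electrons passes through the second cell.
2 H₂O → O₂ + 4 H⁺ + 4 e⁻ — 4 mol e⁻ per mol O₂, so n(O₂) = 2.452/4 = 0.6129 mol.
V = nRT/P = (0.6129 × 8.314 × 270) / (156 × 10³) = 0.00882 m³ = 8.82 L.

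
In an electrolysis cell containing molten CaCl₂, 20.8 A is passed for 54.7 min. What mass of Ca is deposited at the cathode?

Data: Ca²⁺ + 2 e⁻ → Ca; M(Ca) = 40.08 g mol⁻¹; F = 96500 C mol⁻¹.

Q = I·t = 20.80 A × 3282.0 s = 68270 C.
n(e⁻) = Q/F = 68270 / 96500 = 0.7074 mol.
Ca²⁺ + 2 e⁻ → Ca, so n(Ca) = n(e⁻)/2 = 0.3537 mol.
m = n·M = 0.3537 × 40.08 = 14.2 g.

14.2 g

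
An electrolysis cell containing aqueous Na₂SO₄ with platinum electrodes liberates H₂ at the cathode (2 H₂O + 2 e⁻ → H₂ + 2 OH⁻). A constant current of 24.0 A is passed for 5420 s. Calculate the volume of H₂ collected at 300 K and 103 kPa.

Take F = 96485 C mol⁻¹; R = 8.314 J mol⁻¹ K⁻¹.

Q = I·t = 24.00 A × 5420.0 s = 130100 C.
n(e⁻) = Q/F = 130100 / 96485 = 1.348 mol.
2 electrons are transferred per H₂ molecule, so n(H₂) = 1.348 / 2 = 0.6741 mol.
V = nRT/P = (0.6741 × 8.314 × 300) / (103 × 10³ Pa) = 0.0163 m³ = 16.3 L.

16.3 L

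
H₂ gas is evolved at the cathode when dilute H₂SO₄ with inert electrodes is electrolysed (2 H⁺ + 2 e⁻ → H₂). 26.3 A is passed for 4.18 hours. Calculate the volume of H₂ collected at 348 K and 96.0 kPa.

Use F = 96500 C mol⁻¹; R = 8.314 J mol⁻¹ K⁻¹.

61.8 L

Q = I·t = 26.30 A × 15048 s = 395800 C.
n(e⁻) = Q/F = 395800 / 96500 = 4.101 mol.
2 electrons are transferred per H₂ molecule, so n(H₂) = 4.101 / 2 = 2.051 mol.
V = nRT/P = (2.051 × 8.314 × 348) / (96.0 × 10³ Pa) = 0.0618 m³ = 61.8 L.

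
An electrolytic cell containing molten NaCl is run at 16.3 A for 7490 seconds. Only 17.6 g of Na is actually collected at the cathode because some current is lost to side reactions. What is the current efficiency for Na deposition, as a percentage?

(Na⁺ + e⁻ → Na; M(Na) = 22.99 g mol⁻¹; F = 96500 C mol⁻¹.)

60.5 %

Q = I·t = 16.30 × 7490.0 = 122100 C; n(e⁻) = 122100/96500 = 1.265 mol.
Theoretical n(Na) = n(e⁻)/1 = 1.265 mol, i.e. m_theo = 1.265 × 22.99 = 29.09 g.
Efficiency = m_actual / m_theo = 17.6 / 29.09 = 60.5 %.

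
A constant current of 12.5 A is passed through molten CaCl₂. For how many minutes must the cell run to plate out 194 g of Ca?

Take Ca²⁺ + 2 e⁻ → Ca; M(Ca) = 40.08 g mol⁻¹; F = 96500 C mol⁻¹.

n(Ca) = m/M = 194 / 40.08 = 4.840 mol.
Each Ca atom requires 2 electrons, so n(e⁻) = 2 × 4.840 = 9.681 mol.
Q = n(e⁻)·F = 9.681 × 96500 = 934200 C.
t = Q/I = 934200 / 12.50 A = 74730 s = 1250 min.

1250 min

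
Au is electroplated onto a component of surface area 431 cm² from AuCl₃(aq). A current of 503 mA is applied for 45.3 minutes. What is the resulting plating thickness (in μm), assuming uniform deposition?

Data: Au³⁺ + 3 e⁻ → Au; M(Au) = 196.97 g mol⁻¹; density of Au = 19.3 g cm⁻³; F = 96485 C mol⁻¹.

Q = I·t = 0.5030 × 2718.0 = 1367 C; n(e⁻) = 0.01417 mol.
n(Au) = n(e⁻)/3 = 0.004723 mol, so m = 0.004723 × 196.97 = 0.9303 g.
Volume = m/ρ = 0.9303 / 19.3 = 0.04820 cm³.
Thickness = V/A = 0.04820 / 431 = 1.12 × 10⁻⁴ cm = 1.12 μm.

1.12 μm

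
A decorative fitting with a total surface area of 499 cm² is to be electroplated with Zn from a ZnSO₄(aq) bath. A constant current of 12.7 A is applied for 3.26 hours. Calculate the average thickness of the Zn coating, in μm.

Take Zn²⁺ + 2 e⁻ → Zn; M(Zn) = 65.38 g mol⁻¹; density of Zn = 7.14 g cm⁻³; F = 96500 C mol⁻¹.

Q = I·t = 12.70 × 11736 = 149000 C; n(e⁻) = 1.545 mol.
n(Zn) = n(e⁻)/2 = 0.7723 mol, so m = 0.7723 × 65.38 = 50.49 g.
Volume = m/ρ = 50.49 / 7.14 = 7.072 cm³.
Thickness = V/A = 7.072 / 499 = 0.0142 cm = 142 μm.

142 μm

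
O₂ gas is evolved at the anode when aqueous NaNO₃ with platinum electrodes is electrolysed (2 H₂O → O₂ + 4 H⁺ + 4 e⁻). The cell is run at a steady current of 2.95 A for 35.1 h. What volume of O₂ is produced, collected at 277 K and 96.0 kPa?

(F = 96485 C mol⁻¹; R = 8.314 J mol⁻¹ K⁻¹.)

23.2 L

Q = I·t = 2.950 A × 126360 s = 372800 C.
n(e⁻) = Q/F = 372800 / 96485 = 3.863 mol.
4 electrons are transferred per O₂ molecule, so n(O₂) = 3.863 / 4 = 0.9659 mol.
V = nRT/P = (0.9659 × 8.314 × 277) / (96.0 × 10³ Pa) = 0.0232 m³ = 23.2 L.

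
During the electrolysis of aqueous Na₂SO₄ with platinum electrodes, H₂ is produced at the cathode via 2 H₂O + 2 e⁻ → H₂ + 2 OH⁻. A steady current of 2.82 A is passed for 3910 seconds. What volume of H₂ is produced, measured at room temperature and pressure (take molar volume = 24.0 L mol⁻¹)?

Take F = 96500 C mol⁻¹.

Q = I·t = 2.820 A × 3910.0 s = 11030 C.
n(e⁻) = Q/F = 11030 / 96500 = 0.1143 mol.
2 electrons are transferred per H₂ molecule, so n(H₂) = 0.1143 / 2 = 0.05713 mol.
V = n × V_m = 0.05713 × 24.0 = 1.37 L.

1.37 L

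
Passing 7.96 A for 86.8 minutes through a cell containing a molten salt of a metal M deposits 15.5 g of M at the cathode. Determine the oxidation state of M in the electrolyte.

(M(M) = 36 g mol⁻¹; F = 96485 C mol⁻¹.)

Q = I·t = 7.960 A × 5208.0 s = 41460 C, so n(e⁻) = 41460/96485 = 0.4297 mol.
n(M) deposited = 15.5 / 36 = 0.4306 mol.
Electrons per atom = n(e⁻)/n(M) = 0.4297 / 0.4306 = 0.998 ≈ 1, so the ion is M⁺.

+1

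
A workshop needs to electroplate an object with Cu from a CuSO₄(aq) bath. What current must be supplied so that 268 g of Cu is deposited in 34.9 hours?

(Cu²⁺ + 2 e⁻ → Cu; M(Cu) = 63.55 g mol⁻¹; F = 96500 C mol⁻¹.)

n(Cu) = 268 / 63.55 = 4.217 mol.
n(e⁻) = 2 × 4.217 = 8.434 mol.
Q = n(e⁻)·F = 8.434 × 96500 = 813900 C.
I = Q/t = 813900 / 125640 s = 6.48 A.

6.48 A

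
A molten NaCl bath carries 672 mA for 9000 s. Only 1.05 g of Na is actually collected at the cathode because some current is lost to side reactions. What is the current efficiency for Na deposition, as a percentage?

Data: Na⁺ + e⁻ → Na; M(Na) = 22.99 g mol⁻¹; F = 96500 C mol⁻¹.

72.9 %

Q = I·t = 0.6720 × 9000.0 = 6048 C; n(e⁻) = 6048/96500 = 0.06267 mol.
Theoretical n(Na) = n(e⁻)/1 = 0.06267 mol, i.e. m_theo = 0.06267 × 22.99 = 1.441 g.
Efficiency = m_actual / m_theo = 1.05 / 1.441 = 72.9 %.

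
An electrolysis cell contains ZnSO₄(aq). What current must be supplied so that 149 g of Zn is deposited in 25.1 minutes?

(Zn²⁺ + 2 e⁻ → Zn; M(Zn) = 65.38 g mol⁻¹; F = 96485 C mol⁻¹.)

n(Zn) = 149 / 65.38 = 2.279 mol.
n(e⁻) = 2 × 2.279 = 4.558 mol.
Q = n(e⁻)·F = 4.558 × 96485 = 439800 C.
I = Q/t = 439800 / 1506.0 s = 292 A.

292 A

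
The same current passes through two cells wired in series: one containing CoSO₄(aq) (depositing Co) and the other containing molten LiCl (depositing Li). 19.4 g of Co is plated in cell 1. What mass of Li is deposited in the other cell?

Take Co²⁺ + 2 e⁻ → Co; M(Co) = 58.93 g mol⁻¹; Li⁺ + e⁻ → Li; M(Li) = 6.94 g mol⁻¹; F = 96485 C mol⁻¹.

n(Co) = 19.4 / 58.93 = 0.3292 mol.
Since Co²⁺ + 2 e⁻ → Co, n(e⁻) passed = 2 × 0.3292 = 0.6584 mol.
Cells in series carry the same charge, so the same 0.6584 mol of electrons passes through cell 2.
Li⁺ + e⁻ → Li, so n(Li) = 0.6584 / 1 = 0.6584 mol.
m(Li) = 0.6584 × 6.94 = 4.57 g.

4.57 g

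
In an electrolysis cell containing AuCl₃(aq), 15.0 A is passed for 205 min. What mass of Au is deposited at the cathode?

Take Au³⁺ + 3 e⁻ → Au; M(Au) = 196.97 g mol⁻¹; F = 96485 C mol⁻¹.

Q = I·t = 15.00 A × 12300 s = 184500 C.
n(e⁻) = Q/F = 184500 / 96485 = 1.912 mol.
Au³⁺ + 3 e⁻ → Au, so n(Au) = n(e⁻)/3 = 0.6374 mol.
m = n·M = 0.6374 × 196.97 = 126 g.

126 g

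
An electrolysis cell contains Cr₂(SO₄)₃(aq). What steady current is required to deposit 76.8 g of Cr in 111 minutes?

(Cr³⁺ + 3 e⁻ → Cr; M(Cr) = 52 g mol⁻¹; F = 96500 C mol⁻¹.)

64.2 A

n(Cr) = 76.8 / 52 = 1.477 mol.
n(e⁻) = 3 × 1.477 = 4.431 mol.
Q = n(e⁻)·F = 4.431 × 96500 = 427600 C.
I = Q/t = 427600 / 6660.0 s = 64.2 A.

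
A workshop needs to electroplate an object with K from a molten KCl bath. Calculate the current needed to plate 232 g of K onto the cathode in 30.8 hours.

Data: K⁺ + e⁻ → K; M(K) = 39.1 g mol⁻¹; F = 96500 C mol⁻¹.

n(K) = 232 / 39.1 = 5.934 mol.
n(e⁻) = 1 × 5.934 = 5.934 mol.
Q = n(e⁻)·F = 5.934 × 96500 = 572600 C.
I = Q/t = 572600 / 110880 s = 5.16 A.

5.16 A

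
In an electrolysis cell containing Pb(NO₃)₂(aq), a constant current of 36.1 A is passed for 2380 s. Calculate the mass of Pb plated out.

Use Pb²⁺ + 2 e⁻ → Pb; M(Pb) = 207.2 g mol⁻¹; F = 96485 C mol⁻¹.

92.3 g

Q = I·t = 36.10 A × 2380.0 s = 85920 C.
n(e⁻) = Q/F = 85920 / 96485 = 0.8905 mol.
Pb²⁺ + 2 e⁻ → Pb, so n(Pb) = n(e⁻)/2 = 0.4452 mol.
m = n·M = 0.4452 × 207.2 = 92.3 g.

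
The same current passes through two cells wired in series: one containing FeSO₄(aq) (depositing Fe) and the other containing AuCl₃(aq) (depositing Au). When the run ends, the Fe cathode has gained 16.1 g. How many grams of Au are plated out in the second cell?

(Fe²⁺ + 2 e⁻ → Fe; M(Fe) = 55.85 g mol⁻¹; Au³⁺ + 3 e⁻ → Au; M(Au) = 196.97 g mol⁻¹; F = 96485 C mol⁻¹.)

37.9 g

n(Fe) = 16.1 / 55.85 = 0.2883 mol.
Since Fe²⁺ + 2 e⁻ → Fe, n(e⁻) passed = 2 × 0.2883 = 0.5765 mol.
Cells in series carry the same charge, so the same 0.5765 mol of electrons passes through cell 2.
Au³⁺ + 3 e⁻ → Au, so n(Au) = 0.5765 / 3 = 0.1922 mol.
m(Au) = 0.1922 × 196.97 = 37.9 g.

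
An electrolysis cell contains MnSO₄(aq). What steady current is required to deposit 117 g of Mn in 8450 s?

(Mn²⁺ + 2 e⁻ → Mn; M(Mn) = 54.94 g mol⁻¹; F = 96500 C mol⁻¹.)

n(Mn) = 117 / 54.94 = 2.130 mol.
n(e⁻) = 2 × 2.130 = 4.259 mol.
Q = n(e⁻)·F = 4.259 × 96500 = 411000 C.
I = Q/t = 411000 / 8450.0 s = 48.6 A.

48.6 A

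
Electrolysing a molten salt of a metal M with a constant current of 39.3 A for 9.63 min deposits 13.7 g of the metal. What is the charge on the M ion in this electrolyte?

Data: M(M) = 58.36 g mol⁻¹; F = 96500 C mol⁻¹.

Q = I·t = 39.30 A × 577.80 s = 22710 C, so n(e⁻) = 22710/96500 = 0.2353 mol.
n(M) deposited = 13.7 / 58.36 = 0.2347 mol.
Electrons per atom = n(e⁻)/n(M) = 0.2353 / 0.2347 = 1.00 ≈ 1, so the ion is M⁺.

+1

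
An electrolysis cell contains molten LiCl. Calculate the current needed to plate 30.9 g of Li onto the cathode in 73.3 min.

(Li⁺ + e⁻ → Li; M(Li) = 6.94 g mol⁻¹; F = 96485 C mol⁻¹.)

n(Li) = 30.9 / 6.94 = 4.452 mol.
n(e⁻) = 1 × 4.452 = 4.452 mol.
Q = n(e⁻)·F = 4.452 × 96485 = 429600 C.
I = Q/t = 429600 / 4398.0 s = 97.7 A.

97.7 A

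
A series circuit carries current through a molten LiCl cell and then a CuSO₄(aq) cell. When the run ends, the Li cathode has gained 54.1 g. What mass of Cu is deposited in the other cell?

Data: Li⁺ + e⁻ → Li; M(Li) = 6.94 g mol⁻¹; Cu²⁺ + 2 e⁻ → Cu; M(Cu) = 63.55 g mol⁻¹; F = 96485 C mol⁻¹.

248 g

n(Li) = 54.1 / 6.94 = 7.795 mol.
Since Li⁺ + e⁻ → Li, n(e⁻) passed = 1 × 7.795 = 7.795 mol.
Cells in series carry the same charge, so the same 7.795 mol of electrons passes through cell 2.
Cu²⁺ + 2 e⁻ → Cu, so n(Cu) = 7.795 / 2 = 3.898 mol.
m(Cu) = 3.898 × 63.55 = 248 g.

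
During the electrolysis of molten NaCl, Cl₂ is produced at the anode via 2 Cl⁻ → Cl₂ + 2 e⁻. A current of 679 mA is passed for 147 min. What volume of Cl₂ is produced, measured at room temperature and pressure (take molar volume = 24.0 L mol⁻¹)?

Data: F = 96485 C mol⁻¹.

Q = I·t = 0.6790 A × 8820.0 s = 5989 C.
n(e⁻) = Q/F = 5989 / 96485 = 0.06207 mol.
2 electrons are transferred per Cl₂ molecule, so n(Cl₂) = 0.06207 / 2 = 0.03103 mol.
V = n × V_m = 0.03103 × 24.0 = 0.745 L.

0.745 L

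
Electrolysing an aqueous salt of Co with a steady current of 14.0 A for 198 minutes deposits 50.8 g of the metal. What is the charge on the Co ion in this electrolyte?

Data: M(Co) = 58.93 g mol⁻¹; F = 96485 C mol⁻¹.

+2

Q = I·t = 14.00 A × 11880 s = 166300 C, so n(e⁻) = 166300/96485 = 1.724 mol.
n(Co) deposited = 50.8 / 58.93 = 0.8620 mol.
Electrons per atom = n(e⁻)/n(Co) = 1.724 / 0.8620 = 2.00 ≈ 2, so the ion is Co²⁺.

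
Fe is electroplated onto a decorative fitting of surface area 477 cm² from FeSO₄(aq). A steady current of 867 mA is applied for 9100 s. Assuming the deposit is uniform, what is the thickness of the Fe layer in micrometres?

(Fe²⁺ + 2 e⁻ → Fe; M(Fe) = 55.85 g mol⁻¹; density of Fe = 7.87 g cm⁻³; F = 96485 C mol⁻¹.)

Q = I·t = 0.8670 × 9100.0 = 7890 C; n(e⁻) = 0.08177 mol.
n(Fe) = n(e⁻)/2 = 0.04089 mol, so m = 0.04089 × 55.85 = 2.283 g.
Volume = m/ρ = 2.283 / 7.87 = 0.2901 cm³.
Thickness = V/A = 0.2901 / 477 = 6.08 × 10⁻⁴ cm = 6.08 μm.

6.08 μm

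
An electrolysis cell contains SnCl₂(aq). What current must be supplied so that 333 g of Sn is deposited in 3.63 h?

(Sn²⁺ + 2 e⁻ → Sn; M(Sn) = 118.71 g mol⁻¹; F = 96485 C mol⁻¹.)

n(Sn) = 333 / 118.71 = 2.805 mol.
n(e⁻) = 2 × 2.805 = 5.610 mol.
Q = n(e⁻)·F = 5.610 × 96485 = 541300 C.
I = Q/t = 541300 / 13068 s = 41.4 A.

41.4 A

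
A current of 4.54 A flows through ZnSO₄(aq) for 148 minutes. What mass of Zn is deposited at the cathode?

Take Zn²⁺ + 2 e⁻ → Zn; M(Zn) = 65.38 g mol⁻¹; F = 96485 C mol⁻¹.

13.7 g

Q = I·t = 4.540 A × 8880.0 s = 40320 C.
n(e⁻) = Q/F = 40320 / 96485 = 0.4178 mol.
Zn²⁺ + 2 e⁻ → Zn, so n(Zn) = n(e⁻)/2 = 0.2089 mol.
m = n·M = 0.2089 × 65.38 = 13.7 g.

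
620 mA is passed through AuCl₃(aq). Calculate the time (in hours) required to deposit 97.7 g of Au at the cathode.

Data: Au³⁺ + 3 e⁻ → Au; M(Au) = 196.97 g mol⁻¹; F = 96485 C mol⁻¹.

64.3 h

n(Au) = m/M = 97.7 / 196.97 = 0.4960 mol.
Each Au atom requires 3 electrons, so n(e⁻) = 3 × 0.4960 = 1.488 mol.
Q = n(e⁻)·F = 1.488 × 96485 = 143600 C.
t = Q/I = 143600 / 0.6200 A = 231600 s = 64.3 h.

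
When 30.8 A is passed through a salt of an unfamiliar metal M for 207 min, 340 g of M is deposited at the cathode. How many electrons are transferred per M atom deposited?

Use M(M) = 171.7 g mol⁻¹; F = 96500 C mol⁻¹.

Q = I·t = 30.80 A × 12420 s = 382500 C, so n(e⁻) = 382500/96500 = 3.964 mol.
n(M) deposited = 340 / 171.7 = 1.980 mol.
Electrons per atom = n(e⁻)/n(M) = 3.964 / 1.980 = 2.00 ≈ 2, so the ion is M²⁺.

2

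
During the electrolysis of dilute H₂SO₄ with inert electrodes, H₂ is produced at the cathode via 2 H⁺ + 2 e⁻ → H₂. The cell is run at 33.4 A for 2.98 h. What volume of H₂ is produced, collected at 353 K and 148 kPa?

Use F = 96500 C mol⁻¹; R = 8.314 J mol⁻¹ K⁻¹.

36.8 L

Q = I·t = 33.40 A × 10728 s = 358300 C.
n(e⁻) = Q/F = 358300 / 96500 = 3.713 mol.
2 electrons are transferred per H₂ molecule, so n(H₂) = 3.713 / 2 = 1.857 mol.
V = nRT/P = (1.857 × 8.314 × 353) / (148 × 10³ Pa) = 0.0368 m³ = 36.8 L.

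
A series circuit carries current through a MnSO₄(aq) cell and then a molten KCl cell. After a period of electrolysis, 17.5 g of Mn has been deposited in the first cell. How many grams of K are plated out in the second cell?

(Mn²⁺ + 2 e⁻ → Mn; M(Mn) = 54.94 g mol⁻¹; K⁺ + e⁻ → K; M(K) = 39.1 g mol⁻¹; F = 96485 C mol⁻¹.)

n(Mn) = 17.5 / 54.94 = 0.3185 mol.
Since Mn²⁺ + 2 e⁻ → Mn, n(e⁻) passed = 2 × 0.3185 = 0.6371 mol.
Cells in series carry the same charge, so the same 0.6371 mol of electrons passes through cell 2.
K⁺ + e⁻ → K, so n(K) = 0.6371 / 1 = 0.6371 mol.
m(K) = 0.6371 × 39.1 = 24.9 g.

24.9 g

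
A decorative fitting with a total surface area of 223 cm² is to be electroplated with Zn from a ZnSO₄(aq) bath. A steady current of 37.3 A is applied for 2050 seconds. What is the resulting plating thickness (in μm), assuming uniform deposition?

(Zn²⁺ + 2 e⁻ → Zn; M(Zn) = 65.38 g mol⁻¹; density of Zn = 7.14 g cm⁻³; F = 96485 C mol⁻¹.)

Q = I·t = 37.30 × 2050.0 = 76460 C; n(e⁻) = 0.7925 mol.
n(Zn) = n(e⁻)/2 = 0.3963 mol, so m = 0.3963 × 65.38 = 25.91 g.
Volume = m/ρ = 25.91 / 7.14 = 3.628 cm³.
Thickness = V/A = 3.628 / 223 = 0.0163 cm = 163 μm.

163 μm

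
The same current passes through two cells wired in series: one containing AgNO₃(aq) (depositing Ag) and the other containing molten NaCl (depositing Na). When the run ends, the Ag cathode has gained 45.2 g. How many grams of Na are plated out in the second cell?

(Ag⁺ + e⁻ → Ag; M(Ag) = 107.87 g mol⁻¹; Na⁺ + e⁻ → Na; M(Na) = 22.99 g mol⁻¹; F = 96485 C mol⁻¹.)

9.63 g

n(Ag) = 45.2 / 107.87 = 0.4190 mol.
Since Ag⁺ + e⁻ → Ag, n(e⁻) passed = 1 × 0.4190 = 0.4190 mol.
Cells in series carry the same charge, so the same 0.4190 mol of electrons passes through cell 2.
Na⁺ + e⁻ → Na, so n(Na) = 0.4190 / 1 = 0.4190 mol.
m(Na) = 0.4190 × 22.99 = 9.63 g.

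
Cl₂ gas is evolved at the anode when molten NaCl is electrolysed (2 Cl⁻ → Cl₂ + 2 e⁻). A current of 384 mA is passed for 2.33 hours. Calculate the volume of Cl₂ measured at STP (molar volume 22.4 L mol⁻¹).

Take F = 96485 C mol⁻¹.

0.374 L

Q = I·t = 0.3840 A × 8388.0 s = 3221 C.
n(e⁻) = Q/F = 3221 / 96485 = 0.03338 mol.
2 electrons are transferred per Cl₂ molecule, so n(Cl₂) = 0.03338 / 2 = 0.01669 mol.
V = n × V_m = 0.01669 × 22.4 = 0.374 L.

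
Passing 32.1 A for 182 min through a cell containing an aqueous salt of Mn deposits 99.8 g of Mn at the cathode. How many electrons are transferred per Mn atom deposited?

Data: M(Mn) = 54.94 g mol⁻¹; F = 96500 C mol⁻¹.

2

Q = I·t = 32.10 A × 10920 s = 350500 C, so n(e⁻) = 350500/96500 = 3.632 mol.
n(Mn) deposited = 99.8 / 54.94 = 1.817 mol.
Electrons per atom = n(e⁻)/n(Mn) = 3.632 / 1.817 = 2.00 ≈ 2, so the ion is Mn²⁺.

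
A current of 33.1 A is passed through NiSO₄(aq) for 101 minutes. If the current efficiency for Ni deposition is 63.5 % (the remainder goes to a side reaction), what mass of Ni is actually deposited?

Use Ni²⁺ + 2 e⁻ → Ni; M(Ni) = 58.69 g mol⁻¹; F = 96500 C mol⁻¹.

Q = I·t = 33.10 × 6060.0 = 200600 C.
n(e⁻) = 200600/96500 = 2.079 mol; theoretically n(Ni) = 2.079/2 = 1.039 mol, m_theo = 61.00 g.
At 63.5 % efficiency, m_actual = 0.635 × 61.00 = 38.7 g.

38.7 g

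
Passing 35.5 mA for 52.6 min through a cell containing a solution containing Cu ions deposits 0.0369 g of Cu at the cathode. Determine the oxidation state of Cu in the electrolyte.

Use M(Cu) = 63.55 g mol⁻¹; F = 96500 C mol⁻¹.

Q = I·t = 0.03550 A × 3156.0 s = 112.0 C, so n(e⁻) = 112.0/96500 = 0.001161 mol.
n(Cu) deposited = 0.0369 / 63.55 = 0.0005806 mol.
Electrons per atom = n(e⁻)/n(Cu) = 0.001161 / 0.0005806 = 2.00 ≈ 2, so the ion is Cu²⁺.

+2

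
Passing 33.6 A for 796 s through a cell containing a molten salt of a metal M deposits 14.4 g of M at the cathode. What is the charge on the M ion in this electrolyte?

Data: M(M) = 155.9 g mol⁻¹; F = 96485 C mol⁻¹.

Q = I·t = 33.60 A × 796.00 s = 26750 C, so n(e⁻) = 26750/96485 = 0.2772 mol.
n(M) deposited = 14.4 / 155.9 = 0.09237 mol.
Electrons per atom = n(e⁻)/n(M) = 0.2772 / 0.09237 = 3.00 ≈ 3, so the ion is M³⁺.

+3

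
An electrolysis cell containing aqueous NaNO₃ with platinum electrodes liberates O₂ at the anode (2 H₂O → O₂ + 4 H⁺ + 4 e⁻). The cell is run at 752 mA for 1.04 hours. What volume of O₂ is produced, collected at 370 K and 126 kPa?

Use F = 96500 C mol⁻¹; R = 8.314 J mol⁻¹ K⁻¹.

0.178 L

Q = I·t = 0.7520 A × 3744.0 s = 2815 C.
n(e⁻) = Q/F = 2815 / 96500 = 0.02918 mol.
4 electrons are transferred per O₂ molecule, so n(O₂) = 0.02918 / 4 = 0.007294 mol.
V = nRT/P = (0.007294 × 8.314 × 370) / (126 × 10³ Pa) = 1.78 × 10⁻⁴ m³ = 0.178 L.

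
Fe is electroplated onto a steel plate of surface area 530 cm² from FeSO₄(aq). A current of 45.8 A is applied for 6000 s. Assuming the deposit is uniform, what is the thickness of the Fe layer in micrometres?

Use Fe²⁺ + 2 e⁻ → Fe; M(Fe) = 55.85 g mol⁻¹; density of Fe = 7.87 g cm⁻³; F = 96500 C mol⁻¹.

Q = I·t = 45.80 × 6000.0 = 274800 C; n(e⁻) = 2.848 mol.
n(Fe) = n(e⁻)/2 = 1.424 mol, so m = 1.424 × 55.85 = 79.52 g.
Volume = m/ρ = 79.52 / 7.87 = 10.10 cm³.
Thickness = V/A = 10.10 / 530 = 0.0191 cm = 191 μm.

191 μm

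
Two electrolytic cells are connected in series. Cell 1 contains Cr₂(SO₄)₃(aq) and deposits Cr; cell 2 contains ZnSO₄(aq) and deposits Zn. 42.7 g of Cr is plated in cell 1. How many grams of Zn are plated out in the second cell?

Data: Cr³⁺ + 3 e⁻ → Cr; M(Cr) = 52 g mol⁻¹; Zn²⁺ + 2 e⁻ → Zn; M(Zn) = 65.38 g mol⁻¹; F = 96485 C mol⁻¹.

80.5 g

n(Cr) = 42.7 / 52 = 0.8212 mol.
Since Cr³⁺ + 3 e⁻ → Cr, n(e⁻) passed = 3 × 0.8212 = 2.463 mol.
Cells in series carry the same charge, so the same 2.463 mol of electrons passes through cell 2.
Zn²⁺ + 2 e⁻ → Zn, so n(Zn) = 2.463 / 2 = 1.232 mol.
m(Zn) = 1.232 × 65.38 = 80.5 g.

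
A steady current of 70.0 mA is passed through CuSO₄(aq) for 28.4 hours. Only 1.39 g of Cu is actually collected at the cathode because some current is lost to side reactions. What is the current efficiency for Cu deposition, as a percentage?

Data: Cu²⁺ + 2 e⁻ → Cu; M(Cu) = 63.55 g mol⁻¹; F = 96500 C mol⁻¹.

Q = I·t = 0.07000 × 102240 = 7157 C; n(e⁻) = 7157/96500 = 0.07416 mol.
Theoretical n(Cu) = n(e⁻)/2 = 0.03708 mol, i.e. m_theo = 0.03708 × 63.55 = 2.357 g.
Efficiency = m_actual / m_theo = 1.39 / 2.357 = 59.0 %.

59.0 %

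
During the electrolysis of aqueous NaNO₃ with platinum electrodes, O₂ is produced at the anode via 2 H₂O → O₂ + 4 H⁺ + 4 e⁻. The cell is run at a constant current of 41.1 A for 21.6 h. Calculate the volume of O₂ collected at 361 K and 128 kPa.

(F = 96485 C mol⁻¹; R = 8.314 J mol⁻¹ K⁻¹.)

194 L

Q = I·t = 41.10 A × 77760 s = 3196000 C.
n(e⁻) = Q/F = 3196000 / 96485 = 33.12 mol.
4 electrons are transferred per O₂ molecule, so n(O₂) = 33.12 / 4 = 8.281 mol.
V = nRT/P = (8.281 × 8.314 × 361) / (128 × 10³ Pa) = 0.194 m³ = 194 L.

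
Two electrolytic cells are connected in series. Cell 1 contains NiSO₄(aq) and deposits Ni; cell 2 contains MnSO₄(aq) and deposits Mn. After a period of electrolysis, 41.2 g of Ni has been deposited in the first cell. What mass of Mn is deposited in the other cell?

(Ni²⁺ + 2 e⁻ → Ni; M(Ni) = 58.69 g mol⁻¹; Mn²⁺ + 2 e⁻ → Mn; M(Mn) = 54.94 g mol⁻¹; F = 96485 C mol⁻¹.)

n(Ni) = 41.2 / 58.69 = 0.7020 mol.
Since Ni²⁺ + 2 e⁻ → Ni, n(e⁻) passed = 2 × 0.7020 = 1.404 mol.
Cells in series carry the same charge, so the same 1.404 mol of electrons passes through cell 2.
Mn²⁺ + 2 e⁻ → Mn, so n(Mn) = 1.404 / 2 = 0.7020 mol.
m(Mn) = 0.7020 × 54.94 = 38.6 g.

38.6 g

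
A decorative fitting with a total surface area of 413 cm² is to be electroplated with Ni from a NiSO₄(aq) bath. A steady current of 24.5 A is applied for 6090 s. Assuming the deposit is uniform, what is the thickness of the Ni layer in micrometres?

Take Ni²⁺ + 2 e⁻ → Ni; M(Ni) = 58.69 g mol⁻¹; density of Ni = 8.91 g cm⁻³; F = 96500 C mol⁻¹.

Q = I·t = 24.50 × 6090.0 = 149200 C; n(e⁻) = 1.546 mol.
n(Ni) = n(e⁻)/2 = 0.7731 mol, so m = 0.7731 × 58.69 = 45.37 g.
Volume = m/ρ = 45.37 / 8.91 = 5.092 cm³.
Thickness = V/A = 5.092 / 413 = 0.0123 cm = 123 μm.

123 μm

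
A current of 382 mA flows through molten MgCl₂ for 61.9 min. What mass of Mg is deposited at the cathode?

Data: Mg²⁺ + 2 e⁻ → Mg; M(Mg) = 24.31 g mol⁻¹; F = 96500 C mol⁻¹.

0.179 g

Q = I·t = 0.3820 A × 3714.0 s = 1419 C.
n(e⁻) = Q/F = 1419 / 96500 = 0.01470 mol.
Mg²⁺ + 2 e⁻ → Mg, so n(Mg) = n(e⁻)/2 = 0.007351 mol.
m = n·M = 0.007351 × 24.31 = 0.179 g.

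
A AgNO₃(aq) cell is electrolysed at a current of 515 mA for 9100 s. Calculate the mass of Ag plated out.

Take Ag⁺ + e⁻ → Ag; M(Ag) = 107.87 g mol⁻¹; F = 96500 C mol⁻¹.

Q = I·t = 0.5150 A × 9100.0 s = 4686 C.
n(e⁻) = Q/F = 4686 / 96500 = 0.04856 mol.
Ag⁺ + e⁻ → Ag, so n(Ag) = n(e⁻)/1 = 0.04856 mol.
m = n·M = 0.04856 × 107.87 = 5.24 g.

5.24 g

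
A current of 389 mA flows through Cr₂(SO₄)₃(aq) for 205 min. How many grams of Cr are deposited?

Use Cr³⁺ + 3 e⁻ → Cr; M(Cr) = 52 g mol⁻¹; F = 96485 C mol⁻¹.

0.860 g

Q = I·t = 0.3890 A × 12300 s = 4785 C.
n(e⁻) = Q/F = 4785 / 96485 = 0.04959 mol.
Cr³⁺ + 3 e⁻ → Cr, so n(Cr) = n(e⁻)/3 = 0.01653 mol.
m = n·M = 0.01653 × 52 = 0.860 g.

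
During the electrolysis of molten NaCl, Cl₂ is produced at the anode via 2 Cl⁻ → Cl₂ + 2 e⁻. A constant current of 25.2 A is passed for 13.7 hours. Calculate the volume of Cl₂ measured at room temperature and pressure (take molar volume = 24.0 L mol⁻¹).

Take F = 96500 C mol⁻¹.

155 L

Q = I·t = 25.20 A × 49320 s = 1243000 C.
n(e⁻) = Q/F = 1243000 / 96500 = 12.88 mol.
2 electrons are transferred per Cl₂ molecule, so n(Cl₂) = 12.88 / 2 = 6.440 mol.
V = n × V_m = 6.440 × 24.0 = 155 L.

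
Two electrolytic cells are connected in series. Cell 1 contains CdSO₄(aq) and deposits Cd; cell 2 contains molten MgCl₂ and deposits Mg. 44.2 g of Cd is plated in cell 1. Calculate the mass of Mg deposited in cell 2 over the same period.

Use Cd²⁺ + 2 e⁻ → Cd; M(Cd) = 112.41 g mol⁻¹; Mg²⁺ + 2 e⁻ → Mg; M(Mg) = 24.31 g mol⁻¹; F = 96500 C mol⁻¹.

9.56 g

n(Cd) = 44.2 / 112.41 = 0.3932 mol.
Since Cd²⁺ + 2 e⁻ → Cd, n(e⁻) passed = 2 × 0.3932 = 0.7864 mol.
Cells in series carry the same charge, so the same 0.7864 mol of electrons passes through cell 2.
Mg²⁺ + 2 e⁻ → Mg, so n(Mg) = 0.7864 / 2 = 0.3932 mol.
m(Mg) = 0.3932 × 24.31 = 9.56 g.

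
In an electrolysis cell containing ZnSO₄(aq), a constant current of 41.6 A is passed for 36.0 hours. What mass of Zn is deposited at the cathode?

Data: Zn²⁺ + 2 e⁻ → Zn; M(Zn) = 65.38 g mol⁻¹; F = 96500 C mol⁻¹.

Q = I·t = 41.60 A × 129600 s = 5391000 C.
n(e⁻) = Q/F = 5391000 / 96500 = 55.87 mol.
Zn²⁺ + 2 e⁻ → Zn, so n(Zn) = n(e⁻)/2 = 27.93 mol.
m = n·M = 27.93 × 65.38 = 1830 g.

1830 g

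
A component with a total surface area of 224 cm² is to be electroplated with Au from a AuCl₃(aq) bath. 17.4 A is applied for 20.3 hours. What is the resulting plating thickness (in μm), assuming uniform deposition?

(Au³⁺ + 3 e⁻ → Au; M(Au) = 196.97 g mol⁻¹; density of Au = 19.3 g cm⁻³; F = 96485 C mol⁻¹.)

Q = I·t = 17.40 × 73080 = 1272000 C; n(e⁻) = 13.18 mol.
n(Au) = n(e⁻)/3 = 4.393 mol, so m = 4.393 × 196.97 = 865.3 g.
Volume = m/ρ = 865.3 / 19.3 = 44.83 cm³.
Thickness = V/A = 44.83 / 224 = 0.200 cm = 2000 μm.

2000 μm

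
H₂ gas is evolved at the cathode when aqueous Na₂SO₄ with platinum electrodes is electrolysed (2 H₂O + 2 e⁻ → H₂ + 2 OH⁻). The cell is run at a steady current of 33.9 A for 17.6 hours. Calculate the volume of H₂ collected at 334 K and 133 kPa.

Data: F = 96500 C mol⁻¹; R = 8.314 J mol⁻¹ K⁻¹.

Q = I·t = 33.90 A × 63360 s = 2148000 C.
n(e⁻) = Q/F = 2148000 / 96500 = 22.26 mol.
2 electrons are transferred per H₂ molecule, so n(H₂) = 22.26 / 2 = 11.13 mol.
V = nRT/P = (11.13 × 8.314 × 334) / (133 × 10³ Pa) = 0.232 m³ = 232 L.

232 L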